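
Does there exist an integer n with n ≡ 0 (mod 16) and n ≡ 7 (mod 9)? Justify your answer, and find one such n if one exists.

Since 16 and 9 share no common factor, CRT says the pair of congruences has a solution (unique mod 144).
Any solution of the first congruence is n = 0 + 16t; substituting into the second, 16t ≡ 7 − 0 ≡ 7 (mod 9).
16 ≡ 7 (mod 9), so this reads 7t ≡ 7 (mod 9). Invert 7 mod 9 by the Euclidean algorithm: 9 = 1·7 + 2, 7 = 3·2 + 1, 2 = 2·1 + 0; back-substituting, 1 = 7 − 3·2 = 7 − 3·(9 − 1·7) = −3·9 + 4·7. Hence 7·4 ≡ 1, so 7⁻¹ ≡ 4 (mod 9).
Therefore t ≡ 4·7 = 28 ≡ 1 (mod 9).
With t = 1: n = 0 + 16·1 = 16.
Indeed 16 ≡ 0 (mod 16) and 16 ≡ 7 (mod 9).

n = 16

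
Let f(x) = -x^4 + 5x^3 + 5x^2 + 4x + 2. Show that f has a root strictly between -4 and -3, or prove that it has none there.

f has no root in that interval.

f(-4) = -510 and f(-3) = -181, both negative, so a sign-change argument is unavailable; we show f keeps this sign on the whole interval.
Substitute x = -3 − u, where 0 < u < 1 on the interval. Expanding, f(-3 − u) = -u^4 - 17u^3 - 94u^2 - 217u - 181.
All 5 nonzero coefficients of this polynomial in u are negative; hence for u > 0 the value is a sum of negative terms (the constant -181 among them).
Therefore f(x) < 0 throughout (-4, -3), and f has no zero there.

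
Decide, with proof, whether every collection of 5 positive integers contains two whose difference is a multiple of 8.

No; for instance {37, 38, 39, 40, 41} is a counterexample.

Consider the 5 integers 37, 38, …, 41. They lie in distinct residue classes modulo 8, since 5 ≤ 8.
No two share a residue, so no pair has difference divisible by 8; the claim fails for this set.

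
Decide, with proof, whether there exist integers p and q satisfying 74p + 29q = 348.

74 and 29 are coprime, so 74p + 29q ranges over all of ℤ.
Run the Euclidean algorithm on 74 and 29: 74 = 2·29 + 16, 29 = 1·16 + 13, 16 = 1·13 + 3, 13 = 4·3 + 1, 3 = 3·1 + 0.
Working back up the chain: 1 = 13 − 4·3 = 13 − 4·(16 − 1·13) = −4·16 + 5·13 = −4·16 + 5·(29 − 1·16) = 5·29 − 9·16 = 5·29 − 9·(74 − 2·29) = −9·74 + 23·29. So 74·(-9) + 29·23 = 1.
Times 348: 74·(-3132) + 29·8004 = 348, so (-3132, 8004) solves it.
Adding 108·29 to p and subtracting 108·74 from q gives the tidier solution (0, 12).
Indeed 74·0 + 29·12 = 0 + 348 = 348.

p = 0, q = 12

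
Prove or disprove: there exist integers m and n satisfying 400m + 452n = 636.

gcd(400, 452) = 4, and 4 divides 636, so integer solutions exist.
Dividing through by 4 reduces the equation to 100m + 113n = 159.
Dividing repeatedly: 113 = 1·100 + 13, 100 = 7·13 + 9, 13 = 1·9 + 4, 9 = 2·4 + 1, 4 = 4·1 + 0.
Unwinding: 1 = 9 − 2·4 = 9 − 2·(13 − 1·9) = −2·13 + 3·9 = −2·13 + 3·(100 − 7·13) = 3·100 − 23·13 = 3·100 − 23·(113 − 1·100) = −23·113 + 26·100, i.e. 100·26 + 113·(-23) = 1.
Multiplying through by 159: m = 26·159 = 4134, n = (-23)·159 = -3657 is a solution.
Subtracting 36·113 from m and adding 36·100 to n gives the tidier solution (66, -57).
Indeed 400·66 + 452·(-57) = 26400 − 25764 = 636.

m = 66, n = -57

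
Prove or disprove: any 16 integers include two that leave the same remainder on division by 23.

No, the set {34, 35, 36, 37, 38, 39, 40, 41, 42, 43, 44, 45, 46, 47, 48, 49} is a counterexample.

Consider the 16 integers 34, 35, …, 49. They lie in distinct residue classes modulo 23, since 16 ≤ 23.
So no two of them leave the same remainder on division by 23; the claim fails for this set.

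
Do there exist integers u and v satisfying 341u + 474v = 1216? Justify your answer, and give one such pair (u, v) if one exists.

341 and 474 are coprime, so 341u + 474v ranges over all of ℤ.
Run the Euclidean algorithm on 474 and 341: 474 = 1·341 + 133, 341 = 2·133 + 75, 133 = 1·75 + 58, 75 = 1·58 + 17, 58 = 3·17 + 7, 17 = 2·7 + 3, 7 = 2·3 + 1, 3 = 3·1 + 0.
Back-substituting, 1 = 7 − 2·3 = 7 − 2·(17 − 2·7) = −2·17 + 5·7 = −2·17 + 5·(58 − 3·17) = 5·58 − 17·17 = 5·58 − 17·(75 − 1·58) = −17·75 + 22·58 = −17·75 + 22·(133 − 1·75) = 22·133 − 39·75 = 22·133 − 39·(341 − 2·133) = −39·341 + 100·133 = −39·341 + 100·(474 − 1·341) = 100·474 − 139·341; that is, 341·(-139) + 474·100 = 1.
Scaling by 1216 gives the particular solution (u, v) = (-169024, 121600).
Adding 357·474 to u and subtracting 357·341 from v gives the tidier solution (194, -137).
Indeed 341·194 + 474·(-137) = 66154 − 64938 = 1216.

u = 194, v = -137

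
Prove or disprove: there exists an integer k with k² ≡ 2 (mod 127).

k = 111

Take k = 111. Then 111² = 12321 = 97·127 + 2, so 111² ≡ 2 (mod 127).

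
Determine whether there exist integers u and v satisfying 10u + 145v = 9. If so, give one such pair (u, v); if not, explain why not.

Both 10 and 145 are divisible by gcd(10, 145) = 5, hence so is any combination 10u + 145v.
But 9 is not a multiple of 5 (it leaves remainder 4).
Therefore 10u + 145v = 9 has no solution in integers.

No such integers exist.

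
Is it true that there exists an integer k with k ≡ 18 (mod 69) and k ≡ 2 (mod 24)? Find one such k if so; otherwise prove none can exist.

Reduce both congruences modulo 3, which divides 69 and 24: they say k ≡ 18 (mod 3) and k ≡ 2 (mod 3).
But 18 mod 3 = 0 while 2 mod 3 = 2, a contradiction.
Hence the system has no solution.

There is no such integer.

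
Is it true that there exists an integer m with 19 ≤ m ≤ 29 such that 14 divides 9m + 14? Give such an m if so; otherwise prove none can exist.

m = 28 works, since 9·28 + 14 = 266 = 19·14.

m = 28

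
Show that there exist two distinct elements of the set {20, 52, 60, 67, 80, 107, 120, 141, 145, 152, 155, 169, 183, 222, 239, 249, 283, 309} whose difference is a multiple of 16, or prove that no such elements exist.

Both 20 and 52 leave remainder 4 on division by 16; their difference 32 = 2·16 is a multiple of 16.

Yes: 20 and 52.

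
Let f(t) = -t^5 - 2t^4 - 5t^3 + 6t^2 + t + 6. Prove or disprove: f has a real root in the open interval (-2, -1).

No such root exists.

f(-2) = 68 and f(-1) = 15, both positive, so a sign-change argument is unavailable; we show f keeps this sign on the whole interval.
Shift to the endpoint -1: with t = -1 − u (0 < u < 1), one computes f(-1 − u) = u^5 + 3u^4 + 7u^3 + 19u^2 + 23u + 15.
All 6 nonzero coefficients of this polynomial in u are positive; hence for u > 0 the value is a sum of positive terms (the constant 15 among them).
So f is strictly positive on (-2, -1); no root exists in the interval.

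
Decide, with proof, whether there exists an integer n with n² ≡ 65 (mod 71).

Apply Euler's criterion with the prime 71: 65 is a quadratic residue iff 65^35 ≡ 1 (mod 71), and a non-residue iff it is ≡ −1.
Repeated squaring mod 71: 65^2 = 4225 ≡ 36; 65^4 ≡ 36² = 1296 ≡ 18; 65^8 ≡ 18² = 324 ≡ 40; 65^16 ≡ 40² = 1600 ≡ 38; 65^32 ≡ 38² = 1444 ≡ 24.
Since 35 = 32 + 2 + 1, 65^35 ≡ 24 · 36 · 65; multiplying out mod 71: 24·36 = 864 ≡ 12, then 12·65 = 780 ≡ 70. Thus 65^35 ≡ 70 ≡ −1 (mod 71).
By Euler's criterion 65 is a quadratic non-residue mod 71: no n satisfies n² ≡ 65 (mod 71).

No, no such integer exists.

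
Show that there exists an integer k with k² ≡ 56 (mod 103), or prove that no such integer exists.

Take k = 57. Then 57² = 3249 = 31·103 + 56, so 57² ≡ 56 (mod 103).

k = 57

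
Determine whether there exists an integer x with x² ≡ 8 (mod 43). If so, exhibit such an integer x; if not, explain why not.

43 is prime, so by Euler's criterion 8 is a square mod 43 iff 8^((43−1)/2) = 8^21 ≡ 1 (mod 43).
Repeated squaring mod 43: 8^2 = 64 ≡ 21; 8^4 ≡ 21² = 441 ≡ 11; 8^8 ≡ 11² = 121 ≡ 35; 8^16 ≡ 35² = 1225 ≡ 21.
Since 21 = 16 + 4 + 1, 8^21 ≡ 21 · 11 · 8; multiplying out mod 43: 21·11 = 231 ≡ 16, then 16·8 = 128 ≡ 42. Thus 8^21 ≡ 42 ≡ −1 (mod 43).
The value −1 means 8 is a non-residue modulo 43, so x² ≡ 8 (mod 43) is impossible.

No such integer exists.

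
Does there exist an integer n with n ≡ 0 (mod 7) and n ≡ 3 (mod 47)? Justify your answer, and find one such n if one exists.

gcd(7, 47) = 1, so the Chinese Remainder Theorem guarantees exactly one residue class mod 329 satisfying both.
Write n = 0 + 7t and require 0 + 7t ≡ 3 (mod 47), i.e. 7t ≡ 3 (mod 47).
Note 7·27 = 189 ≡ 1 (mod 47) (as 189 − 1 = 4·47), so 7⁻¹ ≡ 27.
Therefore t ≡ 27·3 = 81 ≡ 34 (mod 47).
Taking t = 34 gives n = 0 + 7·34 = 238.
Indeed 238 ≡ 0 (mod 7) and 238 ≡ 3 (mod 47).

n = 238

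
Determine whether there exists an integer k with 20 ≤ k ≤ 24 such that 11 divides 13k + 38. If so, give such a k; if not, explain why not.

For k = 20, 21, …, 24 the values of 13k + 38 modulo 11 are 1, 3, 5, 7, 9 respectively.
Since 0 is absent from this list, 11 ∤ 13k + 38 for every k with 20 ≤ k ≤ 24.

No such integer k in that range exists.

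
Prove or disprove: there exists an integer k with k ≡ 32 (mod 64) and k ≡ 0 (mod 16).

Here gcd(64, 16) = 16, and both 32 and 0 leave remainder 0 mod 16, so the system is consistent.
The smallest candidate k = 32 works directly: 32 ≡ 0 (mod 16).
Indeed 32 ≡ 32 (mod 64) and 32 ≡ 0 (mod 16).

k = 32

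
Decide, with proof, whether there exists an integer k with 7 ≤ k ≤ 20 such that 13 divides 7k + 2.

For k = 7, 8 the values 51, 58 are not multiples of 13. Try k = 9: 7·9 + 2 = 65 = 5·13, which is divisible by 13.

k = 9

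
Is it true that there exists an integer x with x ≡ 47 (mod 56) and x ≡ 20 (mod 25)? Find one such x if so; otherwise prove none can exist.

gcd(56, 25) = 1, so the Chinese Remainder Theorem guarantees exactly one residue class mod 1400 satisfying both.
Any solution of the first congruence is x = 47 + 56t; substituting into the second, 56t ≡ 20 − 47 ≡ 23 (mod 25).
56 ≡ 6 (mod 25), so this reads 6t ≡ 23 (mod 25). To invert 6 modulo 25: 25 = 4·6 + 1, 6 = 6·1 + 0, and unwinding, 1 = 25 − 4·6. Thus 6⁻¹ ≡ -4 ≡ 21 (mod 25).
Multiplying by 21: t ≡ 21·23 = 483 ≡ 8 (mod 25).
With t = 8: x = 47 + 56·8 = 495.
Verify: 495 = 8·56 + 47 and 495 = 19·25 + 20. ✓

x = 495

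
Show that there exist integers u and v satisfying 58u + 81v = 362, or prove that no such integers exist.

58 and 81 are coprime, so 58u + 81v ranges over all of ℤ.
Dividing repeatedly: 81 = 1·58 + 23, 58 = 2·23 + 12, 23 = 1·12 + 11, 12 = 1·11 + 1, 11 = 11·1 + 0.
Unwinding: 1 = 12 − 1·11 = 12 − (23 − 1·12) = −23 + 2·12 = −23 + 2·(58 − 2·23) = 2·58 − 5·23 = 2·58 − 5·(81 − 1·58) = −5·81 + 7·58, i.e. 58·7 + 81·(-5) = 1.
Scaling by 362 gives the particular solution (u, v) = (2534, -1810).
Shifting by a multiple of (81, −58) keeps it a solution: u = 2534 − 31·81 = 23, v = -1810 + 31·58 = -12.
Check: 58·23 + 81·(-12) = 1334 − 972 = 362. ✓

u = 23, v = -12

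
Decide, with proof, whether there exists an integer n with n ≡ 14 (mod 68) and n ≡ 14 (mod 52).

The moduli are not coprime: gcd(68, 52) = 4. Compatibility requires 4 ∣ (14 − 14) = 0, which holds, so solutions exist.
The smallest candidate n = 14 works directly: 14 ≡ 14 (mod 52).
Check: 14 mod 68 = 14, 14 mod 52 = 14. ✓

n = 14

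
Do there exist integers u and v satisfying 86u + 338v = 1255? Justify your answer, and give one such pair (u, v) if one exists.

Any value of 86u + 338v is a multiple of gcd(86, 338) = 2.
But 1255 = 2·627 + 1, so 2 ∤ 1255.
So the equation is unsolvable over ℤ.

No, no such integers exist.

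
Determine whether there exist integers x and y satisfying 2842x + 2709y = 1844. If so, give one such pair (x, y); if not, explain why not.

No, no such integers exist.

gcd(2842, 2709) = 7, so every integer of the form 2842x + 2709y is a multiple of 7.
However 1844 leaves remainder 3 on division by 7.
Hence no integers x, y satisfy the equation.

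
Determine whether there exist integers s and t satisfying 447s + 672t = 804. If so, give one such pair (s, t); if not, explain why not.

s = 92, t = -60

Since gcd(447, 672) = 3 and 804 = 3·268, Bézout's identity guarantees a solution.
Dividing through by 3 reduces the equation to 149s + 224t = 268.
Dividing repeatedly: 224 = 1·149 + 75, 149 = 1·75 + 74, 75 = 1·74 + 1, 74 = 74·1 + 0.
Working back up the chain: 1 = 75 − 1·74 = 75 − (149 − 1·75) = −149 + 2·75 = −149 + 2·(224 − 1·149) = 2·224 − 3·149. So 149·(-3) + 224·2 = 1.
Multiplying through by 268: s = (-3)·268 = -804, t = 2·268 = 536 is a solution.
Shifting by a multiple of (224, −149) keeps it a solution: s = -804 + 4·224 = 92, t = 536 − 4·149 = -60.
Check: 447·92 + 672·(-60) = 41124 − 40320 = 804. ✓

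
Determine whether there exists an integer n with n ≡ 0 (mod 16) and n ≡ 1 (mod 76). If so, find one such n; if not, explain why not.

No such integer exists.

Both moduli are multiples of 4 = gcd(16, 76), so any solution would satisfy n ≡ 0 and n ≡ 1 modulo 4 simultaneously.
These are incompatible: 0 − 1 = -1 is not divisible by 4.
Therefore no such n exists.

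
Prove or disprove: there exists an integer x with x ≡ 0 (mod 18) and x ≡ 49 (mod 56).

No, no such integer exists.

gcd(18, 56) = 2. If x ≡ 0 (mod 18) and x ≡ 49 (mod 56), then x ≡ 0 (mod 2) and x ≡ 49 (mod 2).
But 0 mod 2 = 0 while 49 mod 2 = 1, a contradiction.
Hence the system has no solution.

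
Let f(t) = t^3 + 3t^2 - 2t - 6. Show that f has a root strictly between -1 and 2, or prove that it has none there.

Such a root exists.

f(-1) = -2 and f(2) = 10, which have opposite signs.
As a polynomial, f is continuous on every closed interval.
By the Intermediate Value Theorem, f takes the value 0 somewhere in the open interval.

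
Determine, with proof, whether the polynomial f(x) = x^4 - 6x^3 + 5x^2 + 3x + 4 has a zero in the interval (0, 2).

f(0) = 4 and f(2) = -2, which have opposite signs.
As a polynomial, f is continuous on every closed interval.
By the Intermediate Value Theorem f must vanish at some point of (0, 2).

Yes, f has a root in the interval.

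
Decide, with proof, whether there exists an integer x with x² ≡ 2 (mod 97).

x = 83 works: 83² = 6889, and 6889 − 2 = 6887 = 71·97.

x = 83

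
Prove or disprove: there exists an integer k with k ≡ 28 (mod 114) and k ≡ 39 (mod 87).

No, no such integer exists.

Reduce both congruences modulo 3, which divides 114 and 87: they say k ≡ 28 (mod 3) and k ≡ 39 (mod 3).
However 28 ≡ 1 and 39 ≡ 0 (mod 3), and 1 ≠ 0.
So no integer satisfies both congruences.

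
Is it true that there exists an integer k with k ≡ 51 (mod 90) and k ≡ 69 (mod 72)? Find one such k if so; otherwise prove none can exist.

k = 141

The moduli are not coprime: gcd(90, 72) = 18. Compatibility requires 18 ∣ (69 − 51) = 18, which holds, so solutions exist.
Step through k = 51, 51 + 90, 51 + 2·90, …: the values 51, 141 reduce mod 72 to 51, 69. The value 141 hits 69.
Verify: 141 = 1·90 + 51 and 141 = 1·72 + 69. ✓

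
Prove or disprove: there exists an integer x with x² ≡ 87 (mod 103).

103 is prime, so by Euler's criterion 87 is a square mod 103 iff 87^((103−1)/2) = 87^51 ≡ 1 (mod 103).
Repeated squaring mod 103: 87^2 = 7569 ≡ 50; 87^4 ≡ 50² = 2500 ≡ 28; 87^8 ≡ 28² = 784 ≡ 63; 87^16 ≡ 63² = 3969 ≡ 55; 87^32 ≡ 55² = 3025 ≡ 38.
Since 51 = 32 + 16 + 2 + 1, 87^51 ≡ 38 · 55 · 50 · 87; multiplying out mod 103: 38·55 = 2090 ≡ 30, then 30·50 = 1500 ≡ 58, then 58·87 = 5046 ≡ 102. Thus 87^51 ≡ 102 ≡ −1 (mod 103).
By Euler's criterion 87 is a quadratic non-residue mod 103: no x satisfies x² ≡ 87 (mod 103).

There is no such integer.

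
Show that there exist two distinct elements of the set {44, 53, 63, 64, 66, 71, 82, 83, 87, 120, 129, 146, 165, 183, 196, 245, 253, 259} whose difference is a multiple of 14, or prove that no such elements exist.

Yes: 53 and 165.

Reduce each element mod 14: 44↦2, 53↦11, 63↦7, 64↦8, 66↦10, 71↦1, 82↦12, 83↦13, 87↦3, 120↦8, 129↦3, 146↦6, 165↦11, 183↦1, 196↦0, 245↦7, 253↦1, 259↦7. The residue 11 repeats (at 53 and 165), and 165 − 53 = 112 = 8·14.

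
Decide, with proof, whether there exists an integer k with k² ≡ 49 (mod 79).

Take k = 7. Then 7² = 49, and since 0 ≤ 49 < 79 this is already reduced: 7² ≡ 49 (mod 79).

k = 7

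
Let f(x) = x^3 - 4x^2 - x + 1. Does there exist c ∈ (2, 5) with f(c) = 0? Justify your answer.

f(2) = -9 and f(5) = 21, which have opposite signs.
Since f is a polynomial it is continuous on [2, 5].
So by the Intermediate Value Theorem there is a c strictly between 2 and 5 with f(c) = 0.

Yes, f has a root in the interval.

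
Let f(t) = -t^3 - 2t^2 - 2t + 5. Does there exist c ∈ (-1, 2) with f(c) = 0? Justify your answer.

Such a root exists.

f(-1) = 6 and f(2) = -15, which have opposite signs.
Since f is a polynomial it is continuous on [-1, 2].
By the Intermediate Value Theorem f must vanish at some point of (-1, 2).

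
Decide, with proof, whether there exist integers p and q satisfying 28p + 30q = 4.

Every value of 28p + 30q is a multiple of gcd(28, 30) = 2; since 2 ∣ 4, solutions exist.
Dividing through by 2 reduces the equation to 14p + 15q = 2.
Dividing repeatedly: 15 = 1·14 + 1, 14 = 14·1 + 0.
Back-substituting, 1 = 15 − 1·14; that is, 14·(-1) + 15·1 = 1.
Scaling by 2 gives the particular solution (p, q) = (-2, 2).
Adding 1·15 to p and subtracting 1·14 from q gives the tidier solution (13, -12).
Check: 28·13 + 30·(-12) = 364 − 360 = 4. ✓

p = 13, q = -12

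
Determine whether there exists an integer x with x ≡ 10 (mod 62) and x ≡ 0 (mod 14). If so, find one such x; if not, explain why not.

x = 196

The moduli are not coprime: gcd(62, 14) = 2. Compatibility requires 2 ∣ (0 − 10) = -10, which holds, so solutions exist.
Step through x = 10, 10 + 62, 10 + 2·62, …: the values 10, 72, 134, 196 reduce mod 14 to 10, 2, 8, 0. The value 196 hits 0.
Check: 196 mod 62 = 10, 196 mod 14 = 0. ✓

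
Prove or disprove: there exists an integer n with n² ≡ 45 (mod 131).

Take n = 69. Then 69² = 4761 = 36·131 + 45, so 69² ≡ 45 (mod 131).

n = 69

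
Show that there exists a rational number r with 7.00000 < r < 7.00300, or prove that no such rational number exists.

r = 2339/334

Multiplying by 334: 334·7.00000 = 2338.00000 and 334·7.00300 = 2339.00200, so the integer 2339 lies strictly between them.
So r = 2339/334 works: it is a ratio of integers, and dividing 334·7.00000 < 2339 < 334·7.00300 through by 334 gives 7.00000 < 2339/334 < 7.00300.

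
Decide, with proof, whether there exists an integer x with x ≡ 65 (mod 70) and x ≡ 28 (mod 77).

There is no such integer.

gcd(70, 77) = 7. If x ≡ 65 (mod 70) and x ≡ 28 (mod 77), then x ≡ 65 (mod 7) and x ≡ 28 (mod 7).
However 65 ≡ 2 and 28 ≡ 0 (mod 7), and 2 ≠ 0.
So no integer satisfies both congruences.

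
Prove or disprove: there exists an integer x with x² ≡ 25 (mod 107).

Take x = 102. Then 102² = 10404 = 97·107 + 25, so 102² ≡ 25 (mod 107).

x = 102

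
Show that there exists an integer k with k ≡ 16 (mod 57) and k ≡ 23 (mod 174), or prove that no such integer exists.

No, no such integer exists.

Reduce both congruences modulo 3, which divides 57 and 174: they say k ≡ 16 (mod 3) and k ≡ 23 (mod 3).
These are incompatible: 16 − 23 = -7 is not divisible by 3.
Hence the system has no solution.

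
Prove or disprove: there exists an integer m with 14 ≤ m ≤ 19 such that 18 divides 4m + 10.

No such integer m in that range exists.

At m = 14, 4·14 + 10 = 66 ≡ 12 (mod 18), and each step in m adds 4, giving residues 12, 16, 2, 6, 10, 14 for m = 14, 15, …, 19.
Since 0 is absent from this list, 18 ∤ 4m + 10 for every m with 14 ≤ m ≤ 19.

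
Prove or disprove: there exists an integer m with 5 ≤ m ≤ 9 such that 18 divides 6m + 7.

No, no such integer m in that range exists.

The values of 6m + 7 for m = 5, 6, …, 9 are 37, 43, 49, 55, 61; reduced mod 18 these are 1, 7, 13, 1, 7.
None is 0, so 18 never divides 6m + 7 on this range.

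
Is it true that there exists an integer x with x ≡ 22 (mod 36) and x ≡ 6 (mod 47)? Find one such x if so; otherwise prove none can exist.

x = 382

gcd(36, 47) = 1, so the Chinese Remainder Theorem guarantees exactly one residue class mod 1692 satisfying both.
Any solution of the first congruence is x = 22 + 36t; substituting into the second, 36t ≡ 6 − 22 ≡ 31 (mod 47).
To invert 36 modulo 47: 47 = 1·36 + 11, 36 = 3·11 + 3, 11 = 3·3 + 2, 3 = 1·2 + 1, 2 = 2·1 + 0, and unwinding, 1 = 3 − 1·2 = 3 − (11 − 3·3) = −11 + 4·3 = −11 + 4·(36 − 3·11) = 4·36 − 13·11 = 4·36 − 13·(47 − 1·36) = −13·47 + 17·36. Thus 36⁻¹ ≡ 17 (mod 47).
Therefore t ≡ 17·31 = 527 ≡ 10 (mod 47).
With t = 10: x = 22 + 36·10 = 382.
Verify: 382 = 10·36 + 22 and 382 = 8·47 + 6. ✓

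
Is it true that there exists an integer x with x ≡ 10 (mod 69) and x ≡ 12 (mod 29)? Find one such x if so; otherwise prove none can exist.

gcd(69, 29) = 1, so the Chinese Remainder Theorem guarantees exactly one residue class mod 2001 satisfying both.
Any solution of the first congruence is x = 10 + 69t; substituting into the second, 69t ≡ 12 − 10 ≡ 2 (mod 29).
69 ≡ 11 (mod 29), so this reads 11t ≡ 2 (mod 29). Invert 11 mod 29 by the Euclidean algorithm: 29 = 2·11 + 7, 11 = 1·7 + 4, 7 = 1·4 + 3, 4 = 1·3 + 1, 3 = 3·1 + 0; back-substituting, 1 = 4 − 1·3 = 4 − (7 − 1·4) = −7 + 2·4 = −7 + 2·(11 − 1·7) = 2·11 − 3·7 = 2·11 − 3·(29 − 2·11) = −3·29 + 8·11. Hence 11·8 ≡ 1, so 11⁻¹ ≡ 8 (mod 29).
Multiplying by 8: t ≡ 8·2 = 16 (mod 29).
Taking t = 16 gives x = 10 + 69·16 = 1114.
Verify: 1114 = 16·69 + 10 and 1114 = 38·29 + 12. ✓

x = 1114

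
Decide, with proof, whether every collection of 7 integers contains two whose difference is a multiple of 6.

There are exactly 6 possible remainders on division by 6.
With 7 integers and only 6 classes, the pigeonhole principle forces two of them, say a and b, into the same class.
Equal remainders mean a − b ≡ 0 (mod 6), so 6 divides their difference.

Yes.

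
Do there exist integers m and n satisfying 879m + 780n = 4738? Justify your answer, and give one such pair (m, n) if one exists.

There are no such integers.

gcd(879, 780) = 3, so every integer of the form 879m + 780n is a multiple of 3.
But 4738 is not a multiple of 3 (it leaves remainder 1).
Therefore 879m + 780n = 4738 has no solution in integers.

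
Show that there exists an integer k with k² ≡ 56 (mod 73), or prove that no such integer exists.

No such integer exists.

Apply Euler's criterion with the prime 73: 56 is a quadratic residue iff 56^36 ≡ 1 (mod 73), and a non-residue iff it is ≡ −1.
Repeated squaring mod 73: 56^2 = 3136 ≡ 70; 56^4 ≡ 70² = 4900 ≡ 9; 56^8 ≡ 9² = 81 ≡ 8; 56^16 ≡ 8² = 64 ≡ 64; 56^32 ≡ 64² = 4096 ≡ 8.
Since 36 = 32 + 4, 56^36 ≡ 8 · 9; multiplying out mod 73: 8·9 = 72 ≡ 72. Thus 56^36 ≡ 72 ≡ −1 (mod 73).
By Euler's criterion 56 is a quadratic non-residue mod 73: no k satisfies k² ≡ 56 (mod 73).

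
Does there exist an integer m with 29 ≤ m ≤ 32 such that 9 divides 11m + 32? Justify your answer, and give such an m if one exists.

m = 29

At m = 29 we get 11·29 + 32 = 351, and 351 = 9·39.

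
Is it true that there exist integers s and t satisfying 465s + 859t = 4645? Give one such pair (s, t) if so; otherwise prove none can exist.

s = 518, t = -275

465 and 859 are coprime, so 465s + 859t ranges over all of ℤ.
Euclidean algorithm: 859 = 1·465 + 394, 465 = 1·394 + 71, 394 = 5·71 + 39, 71 = 1·39 + 32, 39 = 1·32 + 7, 32 = 4·7 + 4, 7 = 1·4 + 3, 4 = 1·3 + 1, 3 = 3·1 + 0.
Unwinding: 1 = 4 − 1·3 = 4 − (7 − 1·4) = −7 + 2·4 = −7 + 2·(32 − 4·7) = 2·32 − 9·7 = 2·32 − 9·(39 − 1·32) = −9·39 + 11·32 = −9·39 + 11·(71 − 1·39) = 11·71 − 20·39 = 11·71 − 20·(394 − 5·71) = −20·394 + 111·71 = −20·394 + 111·(465 − 1·394) = 111·465 − 131·394 = 111·465 − 131·(859 − 1·465) = −131·859 + 242·465, i.e. 465·242 + 859·(-131) = 1.
Times 4645: 465·1124090 + 859·(-608495) = 4645, so (1124090, -608495) solves it.
The general solution is s = 1124090 + 859k, t = -608495 − 465k; taking k = -1308 gives the smaller pair s = 518, t = -275.
Check: 465·518 + 859·(-275) = 240870 − 236225 = 4645. ✓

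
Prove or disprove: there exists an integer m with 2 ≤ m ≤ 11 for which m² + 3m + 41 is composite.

m = 5

At m = 5: 5² + 3·5 + 41 = 81 = 3·27, which is composite.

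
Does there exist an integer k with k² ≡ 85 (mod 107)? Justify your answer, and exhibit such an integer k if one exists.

k = 70 works: 70² = 4900, and 4900 − 85 = 4815 = 45·107.

k = 70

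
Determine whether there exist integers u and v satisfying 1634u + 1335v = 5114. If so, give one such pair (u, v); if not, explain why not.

Since gcd(1634, 1335) = 1, every integer is an integer combination of 1634 and 1335.
Dividing repeatedly: 1634 = 1·1335 + 299, 1335 = 4·299 + 139, 299 = 2·139 + 21, 139 = 6·21 + 13, 21 = 1·13 + 8, 13 = 1·8 + 5, 8 = 1·5 + 3, 5 = 1·3 + 2, 3 = 1·2 + 1, 2 = 2·1 + 0.
Unwinding: 1 = 3 − 1·2 = 3 − (5 − 1·3) = −5 + 2·3 = −5 + 2·(8 − 1·5) = 2·8 − 3·5 = 2·8 − 3·(13 − 1·8) = −3·13 + 5·8 = −3·13 + 5·(21 − 1·13) = 5·21 − 8·13 = 5·21 − 8·(139 − 6·21) = −8·139 + 53·21 = −8·139 + 53·(299 − 2·139) = 53·299 − 114·139 = 53·299 − 114·(1335 − 4·299) = −114·1335 + 509·299 = −114·1335 + 509·(1634 − 1·1335) = 509·1634 − 623·1335, i.e. 1634·509 + 1335·(-623) = 1.
Scaling by 5114 gives the particular solution (u, v) = (2603026, -3186022).
Shifting by a multiple of (1335, −1634) keeps it a solution: u = 2603026 − 1949·1335 = 1111, v = -3186022 + 1949·1634 = -1356.
Indeed 1634·1111 + 1335·(-1356) = 1815374 − 1810260 = 5114.

u = 1111, v = -1356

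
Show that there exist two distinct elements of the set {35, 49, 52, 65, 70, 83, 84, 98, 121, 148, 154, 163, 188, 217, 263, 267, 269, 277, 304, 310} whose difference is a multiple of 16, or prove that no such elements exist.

Both 35 and 83 leave remainder 3 on division by 16; their difference 48 = 3·16 is a multiple of 16.

35 and 83 are such a pair.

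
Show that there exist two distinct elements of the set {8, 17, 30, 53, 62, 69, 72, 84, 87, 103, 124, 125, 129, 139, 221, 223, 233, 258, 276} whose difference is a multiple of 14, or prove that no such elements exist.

The pair (17, 87) works.

Reduce each element mod 14: 8↦8, 17↦3, 30↦2, 53↦11, 62↦6, 69↦13, 72↦2, 84↦0, 87↦3, 103↦5, 124↦12, 125↦13, 129↦3, 139↦13, 221↦11, 223↦13, 233↦9, 258↦6, 276↦10. The residue 3 repeats (at 17 and 87), and 87 − 17 = 70 = 5·14.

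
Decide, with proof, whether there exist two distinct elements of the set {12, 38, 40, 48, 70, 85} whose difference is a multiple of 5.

38 mod 5 = 3 and 48 mod 5 = 3, so 48 − 38 = 10 = 2·5.

Yes: 38 and 48.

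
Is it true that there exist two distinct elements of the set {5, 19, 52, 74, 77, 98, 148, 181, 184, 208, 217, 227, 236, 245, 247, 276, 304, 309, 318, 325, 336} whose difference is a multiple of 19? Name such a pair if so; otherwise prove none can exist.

Both 5 and 309 leave remainder 5 on division by 19; their difference 304 = 16·19 is a multiple of 19.

5 and 309 are such a pair.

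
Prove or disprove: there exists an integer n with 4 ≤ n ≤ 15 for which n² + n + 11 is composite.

At n = 11: 11² + 11 + 11 = 143 = 11·13, which is composite.

n = 11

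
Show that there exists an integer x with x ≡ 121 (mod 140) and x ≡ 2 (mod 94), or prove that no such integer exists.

There is no such integer.

gcd(140, 94) = 2. If x ≡ 121 (mod 140) and x ≡ 2 (mod 94), then x ≡ 121 (mod 2) and x ≡ 2 (mod 2).
But 121 mod 2 = 1 while 2 mod 2 = 0, a contradiction.
Therefore no such x exists.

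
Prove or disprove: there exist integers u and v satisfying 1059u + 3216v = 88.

Both 1059 and 3216 are divisible by gcd(1059, 3216) = 3, hence so is any combination 1059u + 3216v.
But 88 = 3·29 + 1, so 3 ∤ 88.
Therefore 1059u + 3216v = 88 has no solution in integers.

No such integers exist.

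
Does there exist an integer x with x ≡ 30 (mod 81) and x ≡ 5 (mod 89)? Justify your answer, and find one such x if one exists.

Since 81 and 89 share no common factor, CRT says the pair of congruences has a solution (unique mod 7209).
Any solution of the first congruence is x = 30 + 81t; substituting into the second, 81t ≡ 5 − 30 ≡ 64 (mod 89).
To invert 81 modulo 89: 89 = 1·81 + 8, 81 = 10·8 + 1, 8 = 8·1 + 0, and unwinding, 1 = 81 − 10·8 = 81 − 10·(89 − 1·81) = −10·89 + 11·81. Thus 81⁻¹ ≡ 11 (mod 89).
Therefore t ≡ 11·64 = 704 ≡ 81 (mod 89).
With t = 81: x = 30 + 81·81 = 6591.
Verify: 6591 = 81·81 + 30 and 6591 = 74·89 + 5. ✓

x = 6591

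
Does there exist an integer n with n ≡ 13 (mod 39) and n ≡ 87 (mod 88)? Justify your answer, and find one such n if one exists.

The moduli 39 and 88 are coprime, so by the Chinese Remainder Theorem a unique solution modulo 3432 exists.
Any solution of the first congruence is n = 13 + 39t; substituting into the second, 39t ≡ 87 − 13 ≡ 74 (mod 88).
Invert 39 mod 88 by the Euclidean algorithm: 88 = 2·39 + 10, 39 = 3·10 + 9, 10 = 1·9 + 1, 9 = 9·1 + 0; back-substituting, 1 = 10 − 1·9 = 10 − (39 − 3·10) = −39 + 4·10 = −39 + 4·(88 − 2·39) = 4·88 − 9·39. Hence 39·(-9) ≡ 1, so 39⁻¹ ≡ -9 ≡ 79 (mod 88).
Therefore t ≡ 79·74 = 5846 ≡ 38 (mod 88).
With t = 38: n = 13 + 39·38 = 1495.
Check: 1495 mod 39 = 13, 1495 mod 88 = 87. ✓

n = 1495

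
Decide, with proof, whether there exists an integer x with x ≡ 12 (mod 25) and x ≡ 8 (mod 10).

gcd(25, 10) = 5. If x ≡ 12 (mod 25) and x ≡ 8 (mod 10), then x ≡ 12 (mod 5) and x ≡ 8 (mod 5).
These are incompatible: 12 − 8 = 4 is not divisible by 5.
Hence the system has no solution.

No such integer exists.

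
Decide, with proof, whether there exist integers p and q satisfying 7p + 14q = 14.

p = 0, q = 1

gcd(7, 14) = 7, and 7 divides 14, so integer solutions exist.
Dividing through by 7 reduces the equation to 1p + 2q = 2.
With a unit coefficient on p, (p, q) = (2, 0) is an immediate solution.
Subtracting 1·2 from p and adding 1·1 to q gives the tidier solution (0, 1).
Indeed 7·0 + 14·1 = 0 + 14 = 14.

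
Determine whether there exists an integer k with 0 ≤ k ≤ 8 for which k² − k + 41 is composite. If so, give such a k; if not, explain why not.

The values for k = 0, 1, …, 8 are 41, 41, 43, 47, 53, 61, 71, 83, 97, and each of these is prime.
So no value in the range makes the expression composite.

There is no such integer k in that range.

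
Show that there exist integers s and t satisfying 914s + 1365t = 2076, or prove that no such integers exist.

s = 519, t = -346

914 and 1365 are coprime, so 914s + 1365t ranges over all of ℤ.
Run the Euclidean algorithm on 1365 and 914: 1365 = 1·914 + 451, 914 = 2·451 + 12, 451 = 37·12 + 7, 12 = 1·7 + 5, 7 = 1·5 + 2, 5 = 2·2 + 1, 2 = 2·1 + 0.
Unwinding: 1 = 5 − 2·2 = 5 − 2·(7 − 1·5) = −2·7 + 3·5 = −2·7 + 3·(12 − 1·7) = 3·12 − 5·7 = 3·12 − 5·(451 − 37·12) = −5·451 + 188·12 = −5·451 + 188·(914 − 2·451) = 188·914 − 381·451 = 188·914 − 381·(1365 − 1·914) = −381·1365 + 569·914, i.e. 914·569 + 1365·(-381) = 1.
Multiplying through by 2076: s = 569·2076 = 1181244, t = (-381)·2076 = -790956 is a solution.
Subtracting 865·1365 from s and adding 865·914 to t gives the tidier solution (519, -346).
Indeed 914·519 + 1365·(-346) = 474366 − 472290 = 2076.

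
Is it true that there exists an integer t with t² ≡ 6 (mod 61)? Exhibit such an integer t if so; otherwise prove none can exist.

No, no such integer exists.

61 is prime, so by Euler's criterion 6 is a square mod 61 iff 6^((61−1)/2) = 6^30 ≡ 1 (mod 61).
Repeated squaring mod 61: 6^2 = 36 ≡ 36; 6^4 ≡ 36² = 1296 ≡ 15; 6^8 ≡ 15² = 225 ≡ 42; 6^16 ≡ 42² = 1764 ≡ 56.
Since 30 = 16 + 8 + 4 + 2, 6^30 ≡ 56 · 42 · 15 · 36; multiplying out mod 61: 56·42 = 2352 ≡ 34, then 34·15 = 510 ≡ 22, then 22·36 = 792 ≡ 60. Thus 6^30 ≡ 60 ≡ −1 (mod 61).
By Euler's criterion 6 is a quadratic non-residue mod 61: no t satisfies t² ≡ 6 (mod 61).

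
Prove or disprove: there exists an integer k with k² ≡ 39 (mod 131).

k = 63 works: 63² = 3969, and 3969 − 39 = 3930 = 30·131.

k = 63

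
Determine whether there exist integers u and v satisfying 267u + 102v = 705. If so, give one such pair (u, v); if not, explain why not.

Since gcd(267, 102) = 3 and 705 = 3·235, Bézout's identity guarantees a solution.
Dividing through by 3 reduces the equation to 89u + 34v = 235.
Run the Euclidean algorithm on 89 and 34: 89 = 2·34 + 21, 34 = 1·21 + 13, 21 = 1·13 + 8, 13 = 1·8 + 5, 8 = 1·5 + 3, 5 = 1·3 + 2, 3 = 1·2 + 1, 2 = 2·1 + 0.
Working back up the chain: 1 = 3 − 1·2 = 3 − (5 − 1·3) = −5 + 2·3 = −5 + 2·(8 − 1·5) = 2·8 − 3·5 = 2·8 − 3·(13 − 1·8) = −3·13 + 5·8 = −3·13 + 5·(21 − 1·13) = 5·21 − 8·13 = 5·21 − 8·(34 − 1·21) = −8·34 + 13·21 = −8·34 + 13·(89 − 2·34) = 13·89 − 34·34. So 89·13 + 34·(-34) = 1.
Times 235: 89·3055 + 34·(-7990) = 235, so (3055, -7990) solves it.
The general solution is u = 3055 + 34k, v = -7990 − 89k; taking k = -89 gives the smaller pair u = 29, v = -69.
Indeed 267·29 + 102·(-69) = 7743 − 7038 = 705.

u = 29, v = -69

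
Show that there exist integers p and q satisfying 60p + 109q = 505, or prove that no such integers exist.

60 and 109 are coprime, so 60p + 109q ranges over all of ℤ.
Dividing repeatedly: 109 = 1·60 + 49, 60 = 1·49 + 11, 49 = 4·11 + 5, 11 = 2·5 + 1, 5 = 5·1 + 0.
Unwinding: 1 = 11 − 2·5 = 11 − 2·(49 − 4·11) = −2·49 + 9·11 = −2·49 + 9·(60 − 1·49) = 9·60 − 11·49 = 9·60 − 11·(109 − 1·60) = −11·109 + 20·60, i.e. 60·20 + 109·(-11) = 1.
Scaling by 505 gives the particular solution (p, q) = (10100, -5555).
Shifting by a multiple of (109, −60) keeps it a solution: p = 10100 − 92·109 = 72, q = -5555 + 92·60 = -35.
Indeed 60·72 + 109·(-35) = 4320 − 3815 = 505.

p = 72, q = -35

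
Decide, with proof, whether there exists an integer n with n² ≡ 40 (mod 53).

n = 26

Take n = 26. Then 26² = 676 = 12·53 + 40, so 26² ≡ 40 (mod 53).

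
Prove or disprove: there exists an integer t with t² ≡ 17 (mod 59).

t = 31

Take t = 31. Then 31² = 961 = 16·59 + 17, so 31² ≡ 17 (mod 59).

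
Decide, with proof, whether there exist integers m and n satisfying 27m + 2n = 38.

Since gcd(27, 2) = 1, every integer is an integer combination of 27 and 2.
Run the Euclidean algorithm on 27 and 2: 27 = 13·2 + 1, 2 = 2·1 + 0.
Unwinding: 1 = 27 − 13·2, i.e. 27·1 + 2·(-13) = 1.
Times 38: 27·38 + 2·(-494) = 38, so (38, -494) solves it.
Subtracting 19·2 from m and adding 19·27 to n gives the tidier solution (0, 19).
Indeed 27·0 + 2·19 = 0 + 38 = 38.

m = 0, n = 19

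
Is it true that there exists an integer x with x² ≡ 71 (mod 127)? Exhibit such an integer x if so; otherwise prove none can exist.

x = 84

Take x = 84. Then 84² = 7056 = 55·127 + 71, so 84² ≡ 71 (mod 127).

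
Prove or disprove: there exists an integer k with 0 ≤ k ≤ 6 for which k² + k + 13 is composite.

At k = 1: 1² + 1 + 13 = 15 = 3·5, which is composite.

k = 1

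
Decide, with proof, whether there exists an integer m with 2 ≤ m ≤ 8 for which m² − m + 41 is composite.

There is no such integer m in that range.

The values for m = 2, 3, …, 8 are 43, 47, 53, 61, 71, 83, 97, and each of these is prime.
So no value in the range makes the expression composite.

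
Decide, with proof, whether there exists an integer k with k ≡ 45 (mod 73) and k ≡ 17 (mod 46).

k = 1213

Since 73 and 46 share no common factor, CRT says the pair of congruences has a solution (unique mod 3358).
Write k = 45 + 73t and require 45 + 73t ≡ 17 (mod 46), i.e. 73t ≡ 18 (mod 46).
73 ≡ 27 (mod 46), so this reads 27t ≡ 18 (mod 46). Note 27·29 = 783 ≡ 1 (mod 46) (as 783 − 1 = 17·46), so 27⁻¹ ≡ 29.
Therefore t ≡ 29·18 = 522 ≡ 16 (mod 46).
With t = 16: k = 45 + 73·16 = 1213.
Verify: 1213 = 16·73 + 45 and 1213 = 26·46 + 17. ✓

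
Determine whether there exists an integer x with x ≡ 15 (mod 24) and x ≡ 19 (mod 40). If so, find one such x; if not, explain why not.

No such integer exists.

Reduce both congruences modulo 8, which divides 24 and 40: they say x ≡ 15 (mod 8) and x ≡ 19 (mod 8).
These are incompatible: 15 − 19 = -4 is not divisible by 8.
Therefore no such x exists.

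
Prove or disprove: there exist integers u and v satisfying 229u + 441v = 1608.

u = 267, v = -135

229 and 441 are coprime, so 229u + 441v ranges over all of ℤ.
Dividing repeatedly: 441 = 1·229 + 212, 229 = 1·212 + 17, 212 = 12·17 + 8, 17 = 2·8 + 1, 8 = 8·1 + 0.
Working back up the chain: 1 = 17 − 2·8 = 17 − 2·(212 − 12·17) = −2·212 + 25·17 = −2·212 + 25·(229 − 1·212) = 25·229 − 27·212 = 25·229 − 27·(441 − 1·229) = −27·441 + 52·229. So 229·52 + 441·(-27) = 1.
Multiplying through by 1608: u = 52·1608 = 83616, v = (-27)·1608 = -43416 is a solution.
Shifting by a multiple of (441, −229) keeps it a solution: u = 83616 − 189·441 = 267, v = -43416 + 189·229 = -135.
Check: 229·267 + 441·(-135) = 61143 − 59535 = 1608. ✓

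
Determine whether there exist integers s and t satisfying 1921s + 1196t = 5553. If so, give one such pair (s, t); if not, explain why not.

Since gcd(1921, 1196) = 1, every integer is an integer combination of 1921 and 1196.
Run the Euclidean algorithm on 1921 and 1196: 1921 = 1·1196 + 725, 1196 = 1·725 + 471, 725 = 1·471 + 254, 471 = 1·254 + 217, 254 = 1·217 + 37, 217 = 5·37 + 32, 37 = 1·32 + 5, 32 = 6·5 + 2, 5 = 2·2 + 1, 2 = 2·1 + 0.
Back-substituting, 1 = 5 − 2·2 = 5 − 2·(32 − 6·5) = −2·32 + 13·5 = −2·32 + 13·(37 − 1·32) = 13·37 − 15·32 = 13·37 − 15·(217 − 5·37) = −15·217 + 88·37 = −15·217 + 88·(254 − 1·217) = 88·254 − 103·217 = 88·254 − 103·(471 − 1·254) = −103·471 + 191·254 = −103·471 + 191·(725 − 1·471) = 191·725 − 294·471 = 191·725 − 294·(1196 − 1·725) = −294·1196 + 485·725 = −294·1196 + 485·(1921 − 1·1196) = 485·1921 − 779·1196; that is, 1921·485 + 1196·(-779) = 1.
Times 5553: 1921·2693205 + 1196·(-4325787) = 5553, so (2693205, -4325787) solves it.
Subtracting 2251·1196 from s and adding 2251·1921 to t gives the tidier solution (1009, -1616).
Indeed 1921·1009 + 1196·(-1616) = 1938289 − 1932736 = 5553.

s = 1009, t = -1616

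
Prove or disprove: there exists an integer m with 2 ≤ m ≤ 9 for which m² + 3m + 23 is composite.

At m = 5: 5² + 3·5 + 23 = 63 = 3·21, which is composite.

m = 5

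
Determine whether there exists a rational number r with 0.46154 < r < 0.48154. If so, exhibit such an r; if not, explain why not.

r = 7/15

Look for a denominator N such that an integer falls strictly between N·0.46154 and N·0.48154. N = 15 works: 15·0.46154 = 6.92310 < 7 < 7.22310 = 15·0.48154.
Hence 7/15 is a rational number with 0.46154 < 7/15 < 0.48154.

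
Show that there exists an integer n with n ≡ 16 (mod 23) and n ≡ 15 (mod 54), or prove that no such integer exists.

gcd(23, 54) = 1, so the Chinese Remainder Theorem guarantees exactly one residue class mod 1242 satisfying both.
Any solution of the first congruence is n = 16 + 23t; substituting into the second, 23t ≡ 15 − 16 ≡ 53 (mod 54).
Invert 23 mod 54 by the Euclidean algorithm: 54 = 2·23 + 8, 23 = 2·8 + 7, 8 = 1·7 + 1, 7 = 7·1 + 0; back-substituting, 1 = 8 − 1·7 = 8 − (23 − 2·8) = −23 + 3·8 = −23 + 3·(54 − 2·23) = 3·54 − 7·23. Hence 23·(-7) ≡ 1, so 23⁻¹ ≡ -7 ≡ 47 (mod 54).
Therefore t ≡ 47·53 = 2491 ≡ 7 (mod 54).
With t = 7: n = 16 + 23·7 = 177.
Indeed 177 ≡ 16 (mod 23) and 177 ≡ 15 (mod 54).

n = 177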